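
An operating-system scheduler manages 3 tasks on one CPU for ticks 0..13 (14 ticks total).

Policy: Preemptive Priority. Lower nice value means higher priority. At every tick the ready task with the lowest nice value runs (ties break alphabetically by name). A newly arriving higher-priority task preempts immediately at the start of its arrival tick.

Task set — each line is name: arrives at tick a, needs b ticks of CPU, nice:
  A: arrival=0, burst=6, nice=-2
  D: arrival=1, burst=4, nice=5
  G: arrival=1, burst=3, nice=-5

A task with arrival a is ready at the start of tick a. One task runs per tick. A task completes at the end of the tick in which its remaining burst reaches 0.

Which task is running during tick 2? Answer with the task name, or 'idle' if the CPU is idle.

running at tick 2 = G

t=0: ready={A} → run A
t=1: ready={A,D,G} → run G
t=2: ready={A,D,G} → run G
t=3: ready={A,D,G} → run G
t=4: ready={A,D} → run A
t=5: ready={A,D} → run A
t=6: ready={A,D} → run A
t=7: ready={A,D} → run A
t=8: ready={A,D} → run A
t=9: ready={D} → run D
t=10: ready={D} → run D
t=11: ready={D} → run D
t=12: ready={D} → run D
t=13: (idle)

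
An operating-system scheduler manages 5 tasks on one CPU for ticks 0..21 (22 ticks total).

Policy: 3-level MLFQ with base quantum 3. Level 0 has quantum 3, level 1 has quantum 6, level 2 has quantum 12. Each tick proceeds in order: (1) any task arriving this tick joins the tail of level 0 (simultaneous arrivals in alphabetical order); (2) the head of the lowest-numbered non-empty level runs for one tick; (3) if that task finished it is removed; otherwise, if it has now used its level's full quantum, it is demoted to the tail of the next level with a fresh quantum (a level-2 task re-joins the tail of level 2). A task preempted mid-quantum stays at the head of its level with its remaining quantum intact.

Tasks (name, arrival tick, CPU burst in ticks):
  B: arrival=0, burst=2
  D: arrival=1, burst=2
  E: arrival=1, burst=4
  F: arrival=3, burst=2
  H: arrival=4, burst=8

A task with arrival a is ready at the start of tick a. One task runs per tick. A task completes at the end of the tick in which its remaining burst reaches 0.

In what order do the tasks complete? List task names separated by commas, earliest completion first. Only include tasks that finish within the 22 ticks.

completion order = B, D, F, E, H

t=0: L0/L1/L2 = B/-/- → run B
t=1: L0/L1/L2 = BDE/-/- → run B
t=2: L0/L1/L2 = DE/-/- → run D
t=3: L0/L1/L2 = DEF/-/- → run D
t=4: L0/L1/L2 = EFH/-/- → run E
t=5: L0/L1/L2 = EFH/-/- → run E
t=6: L0/L1/L2 = EFH/-/- → run E
t=7: L0/L1/L2 = FH/E/- → run F
t=8: L0/L1/L2 = FH/E/- → run F
t=9: L0/L1/L2 = H/E/- → run H
t=10: L0/L1/L2 = H/E/- → run H
t=11: L0/L1/L2 = H/E/- → run H
t=12: L0/L1/L2 = -/EH/- → run E
t=13: L0/L1/L2 = -/H/- → run H
t=14: L0/L1/L2 = -/H/- → run H
t=15: L0/L1/L2 = -/H/- → run H
t=16: L0/L1/L2 = -/H/- → run H
t=17: L0/L1/L2 = -/H/- → run H
t=18: (idle)
t=19: (idle)
t=20: (idle)
t=21: (idle)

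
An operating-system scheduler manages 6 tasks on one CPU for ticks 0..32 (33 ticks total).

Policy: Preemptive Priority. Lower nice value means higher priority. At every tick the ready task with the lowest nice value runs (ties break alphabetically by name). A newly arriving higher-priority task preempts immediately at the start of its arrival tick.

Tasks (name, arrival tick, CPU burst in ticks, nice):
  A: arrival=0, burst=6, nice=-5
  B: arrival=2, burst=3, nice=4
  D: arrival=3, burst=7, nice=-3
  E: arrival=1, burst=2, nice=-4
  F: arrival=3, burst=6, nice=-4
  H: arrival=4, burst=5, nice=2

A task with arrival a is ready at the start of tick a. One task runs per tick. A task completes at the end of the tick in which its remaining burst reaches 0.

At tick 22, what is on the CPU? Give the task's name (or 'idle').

running at tick 22 = H

t=0: ready={A} → run A
t=1: ready={A,E} → run A
t=2: ready={A,B,E} → run A
t=3: ready={A,B,D,E,F} → run A
t=4: ready={A,B,D,E,F,H} → run A
t=5: ready={A,B,D,E,F,H} → run A
t=6: ready={B,D,E,F,H} → run E
t=7: ready={B,D,E,F,H} → run E
t=8: ready={B,D,F,H} → run F
t=9: ready={B,D,F,H} → run F
t=10: ready={B,D,F,H} → run F
t=11: ready={B,D,F,H} → run F
t=12: ready={B,D,F,H} → run F
t=13: ready={B,D,F,H} → run F
t=14: ready={B,D,H} → run D
t=15: ready={B,D,H} → run D
t=16: ready={B,D,H} → run D
t=17: ready={B,D,H} → run D
t=18: ready={B,D,H} → run D
t=19: ready={B,D,H} → run D
t=20: ready={B,D,H} → run D
t=21: ready={B,H} → run H
t=22: ready={B,H} → run H
t=23: ready={B,H} → run H
t=24: ready={B,H} → run H
t=25: ready={B,H} → run H
t=26: ready={B} → run B
t=27: ready={B} → run B
t=28: ready={B} → run B
t=29: (idle)
t=30: (idle)
t=31: (idle)
t=32: (idle)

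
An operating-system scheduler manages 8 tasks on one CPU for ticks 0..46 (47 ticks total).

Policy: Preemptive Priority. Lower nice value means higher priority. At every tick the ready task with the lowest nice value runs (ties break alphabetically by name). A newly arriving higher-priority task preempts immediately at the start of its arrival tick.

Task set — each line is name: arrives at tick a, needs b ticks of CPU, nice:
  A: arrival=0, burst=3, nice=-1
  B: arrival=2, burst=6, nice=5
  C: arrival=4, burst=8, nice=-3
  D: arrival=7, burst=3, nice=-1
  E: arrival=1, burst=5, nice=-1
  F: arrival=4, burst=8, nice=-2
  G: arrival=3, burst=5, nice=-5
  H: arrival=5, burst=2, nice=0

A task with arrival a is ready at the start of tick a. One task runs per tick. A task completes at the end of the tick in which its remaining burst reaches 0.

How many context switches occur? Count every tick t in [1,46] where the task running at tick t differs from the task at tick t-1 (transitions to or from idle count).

t=0: ready={A} → run A
t=1: ready={A,E} → run A
t=2: ready={A,B,E} → run A
t=3: ready={B,E,G} → run G
t=4: ready={B,C,E,F,G} → run G
t=5: ready={B,C,E,F,G,H} → run G
t=6: ready={B,C,E,F,G,H} → run G
t=7: ready={B,C,D,E,F,G,H} → run G
t=8: ready={B,C,D,E,F,H} → run C
t=9: ready={B,C,D,E,F,H} → run C
t=10: ready={B,C,D,E,F,H} → run C
t=11: ready={B,C,D,E,F,H} → run C
t=12: ready={B,C,D,E,F,H} → run C
t=13: ready={B,C,D,E,F,H} → run C
t=14: ready={B,C,D,E,F,H} → run C
t=15: ready={B,C,D,E,F,H} → run C
t=16: ready={B,D,E,F,H} → run F
t=17: ready={B,D,E,F,H} → run F
t=18: ready={B,D,E,F,H} → run F
t=19: ready={B,D,E,F,H} → run F
t=20: ready={B,D,E,F,H} → run F
t=21: ready={B,D,E,F,H} → run F
t=22: ready={B,D,E,F,H} → run F
t=23: ready={B,D,E,F,H} → run F
t=24: ready={B,D,E,H} → run D
t=25: ready={B,D,E,H} → run D
t=26: ready={B,D,E,H} → run D
t=27: ready={B,E,H} → run E
t=28: ready={B,E,H} → run E
t=29: ready={B,E,H} → run E
t=30: ready={B,E,H} → run E
t=31: ready={B,E,H} → run E
t=32: ready={B,H} → run H
t=33: ready={B,H} → run H
t=34: ready={B} → run B
t=35: ready={B} → run B
t=36: ready={B} → run B
t=37: ready={B} → run B
t=38: ready={B} → run B
t=39: ready={B} → run B
t=40: (idle)
t=41: (idle)
t=42: (idle)
t=43: (idle)
t=44: (idle)
t=45: (idle)
t=46: (idle)

context switches = 8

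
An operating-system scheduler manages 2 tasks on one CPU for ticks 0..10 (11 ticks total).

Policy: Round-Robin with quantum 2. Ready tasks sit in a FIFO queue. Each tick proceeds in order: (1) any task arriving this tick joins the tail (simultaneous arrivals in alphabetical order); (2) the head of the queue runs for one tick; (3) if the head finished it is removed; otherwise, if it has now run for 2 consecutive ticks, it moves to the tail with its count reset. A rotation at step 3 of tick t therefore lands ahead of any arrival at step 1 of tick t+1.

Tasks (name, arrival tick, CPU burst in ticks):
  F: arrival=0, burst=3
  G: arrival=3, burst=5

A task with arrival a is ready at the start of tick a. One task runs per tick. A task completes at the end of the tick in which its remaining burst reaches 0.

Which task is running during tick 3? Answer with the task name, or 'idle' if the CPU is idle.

running at tick 3 = G

t=0: queue=[F] q_used=0 → run F
t=1: queue=[F] q_used=1 → run F
t=2: queue=[F] q_used=0 → run F
t=3: queue=[G] q_used=0 → run G
t=4: queue=[G] q_used=1 → run G
t=5: queue=[G] q_used=0 → run G
t=6: queue=[G] q_used=1 → run G
t=7: queue=[G] q_used=0 → run G
t=8: (idle)
t=9: (idle)
t=10: (idle)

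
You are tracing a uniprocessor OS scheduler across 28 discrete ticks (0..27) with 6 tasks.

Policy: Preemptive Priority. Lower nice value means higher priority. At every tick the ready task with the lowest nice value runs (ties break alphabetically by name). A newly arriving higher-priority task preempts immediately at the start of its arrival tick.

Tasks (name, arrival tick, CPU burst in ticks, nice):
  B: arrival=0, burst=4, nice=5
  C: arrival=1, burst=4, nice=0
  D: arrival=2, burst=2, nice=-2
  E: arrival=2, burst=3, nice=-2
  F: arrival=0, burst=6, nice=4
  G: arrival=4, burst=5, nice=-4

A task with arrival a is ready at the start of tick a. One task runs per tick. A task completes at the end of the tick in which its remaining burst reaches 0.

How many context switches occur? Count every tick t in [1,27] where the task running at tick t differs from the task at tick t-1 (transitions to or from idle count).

context switches = 8

t=0: ready={B,F} → run F
t=1: ready={B,C,F} → run C
t=2: ready={B,C,D,E,F} → run D
t=3: ready={B,C,D,E,F} → run D
t=4: ready={B,C,E,F,G} → run G
t=5: ready={B,C,E,F,G} → run G
t=6: ready={B,C,E,F,G} → run G
t=7: ready={B,C,E,F,G} → run G
t=8: ready={B,C,E,F,G} → run G
t=9: ready={B,C,E,F} → run E
t=10: ready={B,C,E,F} → run E
t=11: ready={B,C,E,F} → run E
t=12: ready={B,C,F} → run C
t=13: ready={B,C,F} → run C
t=14: ready={B,C,F} → run C
t=15: ready={B,F} → run F
t=16: ready={B,F} → run F
t=17: ready={B,F} → run F
t=18: ready={B,F} → run F
t=19: ready={B,F} → run F
t=20: ready={B} → run B
t=21: ready={B} → run B
t=22: ready={B} → run B
t=23: ready={B} → run B
t=24: (idle)
t=25: (idle)
t=26: (idle)
t=27: (idle)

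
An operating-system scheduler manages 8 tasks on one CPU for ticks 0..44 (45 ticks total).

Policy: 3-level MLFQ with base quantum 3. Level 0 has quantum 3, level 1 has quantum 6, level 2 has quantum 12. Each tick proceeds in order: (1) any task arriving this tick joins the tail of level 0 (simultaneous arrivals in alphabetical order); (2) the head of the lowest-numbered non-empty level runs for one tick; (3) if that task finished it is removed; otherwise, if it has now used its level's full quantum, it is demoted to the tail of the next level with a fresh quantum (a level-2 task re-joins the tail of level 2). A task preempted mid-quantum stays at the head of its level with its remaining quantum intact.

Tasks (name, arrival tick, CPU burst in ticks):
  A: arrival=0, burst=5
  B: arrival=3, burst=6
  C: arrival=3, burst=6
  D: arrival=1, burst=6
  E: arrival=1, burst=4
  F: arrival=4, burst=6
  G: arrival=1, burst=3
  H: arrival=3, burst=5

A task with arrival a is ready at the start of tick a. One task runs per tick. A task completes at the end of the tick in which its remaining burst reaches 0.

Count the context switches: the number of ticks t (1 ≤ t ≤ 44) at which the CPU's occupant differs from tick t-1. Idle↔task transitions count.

t=0: L0/L1/L2 = A/-/- → run A
t=1: L0/L1/L2 = ADEG/-/- → run A
t=2: L0/L1/L2 = ADEG/-/- → run A
t=3: L0/L1/L2 = DEGBCH/A/- → run D
t=4: L0/L1/L2 = DEGBCHF/A/- → run D
t=5: L0/L1/L2 = DEGBCHF/A/- → run D
t=6: L0/L1/L2 = EGBCHF/AD/- → run E
t=7: L0/L1/L2 = EGBCHF/AD/- → run E
t=8: L0/L1/L2 = EGBCHF/AD/- → run E
t=9: L0/L1/L2 = GBCHF/ADE/- → run G
t=10: L0/L1/L2 = GBCHF/ADE/- → run G
t=11: L0/L1/L2 = GBCHF/ADE/- → run G
t=12: L0/L1/L2 = BCHF/ADE/- → run B
t=13: L0/L1/L2 = BCHF/ADE/- → run B
t=14: L0/L1/L2 = BCHF/ADE/- → run B
t=15: L0/L1/L2 = CHF/ADEB/- → run C
t=16: L0/L1/L2 = CHF/ADEB/- → run C
t=17: L0/L1/L2 = CHF/ADEB/- → run C
t=18: L0/L1/L2 = HF/ADEBC/- → run H
t=19: L0/L1/L2 = HF/ADEBC/- → run H
t=20: L0/L1/L2 = HF/ADEBC/- → run H
t=21: L0/L1/L2 = F/ADEBCH/- → run F
t=22: L0/L1/L2 = F/ADEBCH/- → run F
t=23: L0/L1/L2 = F/ADEBCH/- → run F
t=24: L0/L1/L2 = -/ADEBCHF/- → run A
t=25: L0/L1/L2 = -/ADEBCHF/- → run A
t=26: L0/L1/L2 = -/DEBCHF/- → run D
t=27: L0/L1/L2 = -/DEBCHF/- → run D
t=28: L0/L1/L2 = -/DEBCHF/- → run D
t=29: L0/L1/L2 = -/EBCHF/- → run E
t=30: L0/L1/L2 = -/BCHF/- → run B
t=31: L0/L1/L2 = -/BCHF/- → run B
t=32: L0/L1/L2 = -/BCHF/- → run B
t=33: L0/L1/L2 = -/CHF/- → run C
t=34: L0/L1/L2 = -/CHF/- → run C
t=35: L0/L1/L2 = -/CHF/- → run C
t=36: L0/L1/L2 = -/HF/- → run H
t=37: L0/L1/L2 = -/HF/- → run H
t=38: L0/L1/L2 = -/F/- → run F
t=39: L0/L1/L2 = -/F/- → run F
t=40: L0/L1/L2 = -/F/- → run F
t=41: (idle)
t=42: (idle)
t=43: (idle)
t=44: (idle)

context switches = 15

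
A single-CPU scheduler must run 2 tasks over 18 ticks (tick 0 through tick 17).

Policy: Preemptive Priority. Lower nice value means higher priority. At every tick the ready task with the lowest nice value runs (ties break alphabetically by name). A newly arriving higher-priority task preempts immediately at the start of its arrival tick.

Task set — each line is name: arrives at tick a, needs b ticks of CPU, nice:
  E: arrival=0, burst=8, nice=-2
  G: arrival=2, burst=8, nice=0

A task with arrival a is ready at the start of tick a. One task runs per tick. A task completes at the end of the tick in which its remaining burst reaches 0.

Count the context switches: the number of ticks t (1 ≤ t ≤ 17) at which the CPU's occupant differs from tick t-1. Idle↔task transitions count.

t=0: ready={E} → run E
t=1: ready={E} → run E
t=2: ready={E,G} → run E
t=3: ready={E,G} → run E
t=4: ready={E,G} → run E
t=5: ready={E,G} → run E
t=6: ready={E,G} → run E
t=7: ready={E,G} → run E
t=8: ready={G} → run G
t=9: ready={G} → run G
t=10: ready={G} → run G
t=11: ready={G} → run G
t=12: ready={G} → run G
t=13: ready={G} → run G
t=14: ready={G} → run G
t=15: ready={G} → run G
t=16: (idle)
t=17: (idle)

context switches = 2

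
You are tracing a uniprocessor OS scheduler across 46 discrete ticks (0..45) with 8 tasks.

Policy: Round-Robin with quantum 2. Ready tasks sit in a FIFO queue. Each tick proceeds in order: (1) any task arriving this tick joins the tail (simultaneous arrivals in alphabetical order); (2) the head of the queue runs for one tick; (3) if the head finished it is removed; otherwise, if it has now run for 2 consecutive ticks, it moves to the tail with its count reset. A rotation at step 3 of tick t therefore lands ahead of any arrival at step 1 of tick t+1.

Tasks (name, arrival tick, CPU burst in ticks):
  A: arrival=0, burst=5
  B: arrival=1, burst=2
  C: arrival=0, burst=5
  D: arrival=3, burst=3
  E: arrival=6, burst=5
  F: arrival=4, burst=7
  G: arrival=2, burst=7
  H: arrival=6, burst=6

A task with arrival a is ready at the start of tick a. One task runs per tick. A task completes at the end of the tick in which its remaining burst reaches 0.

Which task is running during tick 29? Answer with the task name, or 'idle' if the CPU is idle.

running at tick 29 = H

t=0: queue=[A,C] q_used=0 → run A
t=1: queue=[A,C,B] q_used=1 → run A
t=2: queue=[C,B,A,G] q_used=0 → run C
t=3: queue=[C,B,A,G,D] q_used=1 → run C
t=4: queue=[B,A,G,D,C,F] q_used=0 → run B
t=5: queue=[B,A,G,D,C,F] q_used=1 → run B
t=6: queue=[A,G,D,C,F,E,H] q_used=0 → run A
t=7: queue=[A,G,D,C,F,E,H] q_used=1 → run A
t=8: queue=[G,D,C,F,E,H,A] q_used=0 → run G
t=9: queue=[G,D,C,F,E,H,A] q_used=1 → run G
t=10: queue=[D,C,F,E,H,A,G] q_used=0 → run D
t=11: queue=[D,C,F,E,H,A,G] q_used=1 → run D
t=12: queue=[C,F,E,H,A,G,D] q_used=0 → run C
t=13: queue=[C,F,E,H,A,G,D] q_used=1 → run C
t=14: queue=[F,E,H,A,G,D,C] q_used=0 → run F
t=15: queue=[F,E,H,A,G,D,C] q_used=1 → run F
t=16: queue=[E,H,A,G,D,C,F] q_used=0 → run E
t=17: queue=[E,H,A,G,D,C,F] q_used=1 → run E
t=18: queue=[H,A,G,D,C,F,E] q_used=0 → run H
t=19: queue=[H,A,G,D,C,F,E] q_used=1 → run H
t=20: queue=[A,G,D,C,F,E,H] q_used=0 → run A
t=21: queue=[G,D,C,F,E,H] q_used=0 → run G
t=22: queue=[G,D,C,F,E,H] q_used=1 → run G
t=23: queue=[D,C,F,E,H,G] q_used=0 → run D
t=24: queue=[C,F,E,H,G] q_used=0 → run C
t=25: queue=[F,E,H,G] q_used=0 → run F
t=26: queue=[F,E,H,G] q_used=1 → run F
t=27: queue=[E,H,G,F] q_used=0 → run E
t=28: queue=[E,H,G,F] q_used=1 → run E
t=29: queue=[H,G,F,E] q_used=0 → run H
t=30: queue=[H,G,F,E] q_used=1 → run H
t=31: queue=[G,F,E,H] q_used=0 → run G
t=32: queue=[G,F,E,H] q_used=1 → run G
t=33: queue=[F,E,H,G] q_used=0 → run F
t=34: queue=[F,E,H,G] q_used=1 → run F
t=35: queue=[E,H,G,F] q_used=0 → run E
t=36: queue=[H,G,F] q_used=0 → run H
t=37: queue=[H,G,F] q_used=1 → run H
t=38: queue=[G,F] q_used=0 → run G
t=39: queue=[F] q_used=0 → run F
t=40: (idle)
t=41: (idle)
t=42: (idle)
t=43: (idle)
t=44: (idle)
t=45: (idle)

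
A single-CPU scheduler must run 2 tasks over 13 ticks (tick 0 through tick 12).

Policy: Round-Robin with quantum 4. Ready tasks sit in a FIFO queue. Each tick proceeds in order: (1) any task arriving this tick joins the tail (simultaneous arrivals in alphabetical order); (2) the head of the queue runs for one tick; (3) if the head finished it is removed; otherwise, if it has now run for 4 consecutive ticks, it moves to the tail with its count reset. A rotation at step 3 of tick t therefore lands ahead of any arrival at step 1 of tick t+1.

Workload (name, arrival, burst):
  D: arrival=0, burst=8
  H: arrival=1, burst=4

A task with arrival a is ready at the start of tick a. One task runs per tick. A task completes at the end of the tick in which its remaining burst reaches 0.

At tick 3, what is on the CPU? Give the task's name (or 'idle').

running at tick 3 = D

t=0: queue=[D] q_used=0 → run D
t=1: queue=[D,H] q_used=1 → run D
t=2: queue=[D,H] q_used=2 → run D
t=3: queue=[D,H] q_used=3 → run D
t=4: queue=[H,D] q_used=0 → run H
t=5: queue=[H,D] q_used=1 → run H
t=6: queue=[H,D] q_used=2 → run H
t=7: queue=[H,D] q_used=3 → run H
t=8: queue=[D] q_used=0 → run D
t=9: queue=[D] q_used=1 → run D
t=10: queue=[D] q_used=2 → run D
t=11: queue=[D] q_used=3 → run D
t=12: (idle)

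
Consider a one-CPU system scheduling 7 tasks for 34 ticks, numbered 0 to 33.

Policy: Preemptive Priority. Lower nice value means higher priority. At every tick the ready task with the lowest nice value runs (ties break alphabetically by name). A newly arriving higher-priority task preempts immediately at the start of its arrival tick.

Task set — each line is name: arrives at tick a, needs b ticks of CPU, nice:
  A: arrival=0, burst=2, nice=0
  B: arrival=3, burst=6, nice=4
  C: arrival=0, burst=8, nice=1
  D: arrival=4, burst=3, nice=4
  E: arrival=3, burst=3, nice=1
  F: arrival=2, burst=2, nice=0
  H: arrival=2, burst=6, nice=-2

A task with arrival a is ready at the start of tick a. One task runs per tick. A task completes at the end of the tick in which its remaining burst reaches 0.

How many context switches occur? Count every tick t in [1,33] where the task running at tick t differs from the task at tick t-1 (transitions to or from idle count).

t=0: ready={A,C} → run A
t=1: ready={A,C} → run A
t=2: ready={C,F,H} → run H
t=3: ready={B,C,E,F,H} → run H
t=4: ready={B,C,D,E,F,H} → run H
t=5: ready={B,C,D,E,F,H} → run H
t=6: ready={B,C,D,E,F,H} → run H
t=7: ready={B,C,D,E,F,H} → run H
t=8: ready={B,C,D,E,F} → run F
t=9: ready={B,C,D,E,F} → run F
t=10: ready={B,C,D,E} → run C
t=11: ready={B,C,D,E} → run C
t=12: ready={B,C,D,E} → run C
t=13: ready={B,C,D,E} → run C
t=14: ready={B,C,D,E} → run C
t=15: ready={B,C,D,E} → run C
t=16: ready={B,C,D,E} → run C
t=17: ready={B,C,D,E} → run C
t=18: ready={B,D,E} → run E
t=19: ready={B,D,E} → run E
t=20: ready={B,D,E} → run E
t=21: ready={B,D} → run B
t=22: ready={B,D} → run B
t=23: ready={B,D} → run B
t=24: ready={B,D} → run B
t=25: ready={B,D} → run B
t=26: ready={B,D} → run B
t=27: ready={D} → run D
t=28: ready={D} → run D
t=29: ready={D} → run D
t=30: (idle)
t=31: (idle)
t=32: (idle)
t=33: (idle)

context switches = 7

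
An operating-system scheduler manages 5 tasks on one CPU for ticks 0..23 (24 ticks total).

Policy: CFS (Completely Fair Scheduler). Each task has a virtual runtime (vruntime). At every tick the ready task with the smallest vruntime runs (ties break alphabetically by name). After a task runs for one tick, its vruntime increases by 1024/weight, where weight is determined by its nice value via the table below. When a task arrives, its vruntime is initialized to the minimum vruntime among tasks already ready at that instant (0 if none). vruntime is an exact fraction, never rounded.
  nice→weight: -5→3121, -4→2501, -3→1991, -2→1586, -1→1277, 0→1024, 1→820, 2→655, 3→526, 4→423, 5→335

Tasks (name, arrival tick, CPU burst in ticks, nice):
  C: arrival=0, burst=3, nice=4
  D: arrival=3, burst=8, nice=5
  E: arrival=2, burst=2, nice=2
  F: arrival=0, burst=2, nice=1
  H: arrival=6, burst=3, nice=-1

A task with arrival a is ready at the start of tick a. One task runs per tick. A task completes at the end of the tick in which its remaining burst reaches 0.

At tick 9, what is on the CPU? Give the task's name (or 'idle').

t=0: vr[C=0 F=0] → run C
t=1: vr[C=1024/423 F=0] → run F
t=2: vr[C=1024/423 E=256/205 F=256/205] → run E
t=3: vr[C=1024/423 D=256/205 E=15104/5371 F=256/205] → run D
t=4: vr[C=1024/423 D=59136/13735 E=15104/5371 F=256/205] → run F
t=5: vr[C=1024/423 D=59136/13735 E=15104/5371] → run C
t=6: vr[C=2048/423 D=59136/13735 E=15104/5371 H=15104/5371] → run E
t=7: vr[C=2048/423 D=59136/13735 H=15104/5371] → run H
t=8: vr[C=2048/423 D=59136/13735 H=24787712/6858767] → run H
t=9: vr[C=2048/423 D=59136/13735 H=30287616/6858767] → run D
t=10: vr[C=2048/423 D=20224/2747 H=30287616/6858767] → run H
t=11: vr[C=2048/423 D=20224/2747] → run C
t=12: vr[D=20224/2747] → run D
t=13: vr[D=143104/13735] → run D
t=14: vr[D=185088/13735] → run D
t=15: vr[D=227072/13735] → run D
t=16: vr[D=269056/13735] → run D
t=17: vr[D=62208/2747] → run D
t=18: (idle)
t=19: (idle)
t=20: (idle)
t=21: (idle)
t=22: (idle)
t=23: (idle)

running at tick 9 = D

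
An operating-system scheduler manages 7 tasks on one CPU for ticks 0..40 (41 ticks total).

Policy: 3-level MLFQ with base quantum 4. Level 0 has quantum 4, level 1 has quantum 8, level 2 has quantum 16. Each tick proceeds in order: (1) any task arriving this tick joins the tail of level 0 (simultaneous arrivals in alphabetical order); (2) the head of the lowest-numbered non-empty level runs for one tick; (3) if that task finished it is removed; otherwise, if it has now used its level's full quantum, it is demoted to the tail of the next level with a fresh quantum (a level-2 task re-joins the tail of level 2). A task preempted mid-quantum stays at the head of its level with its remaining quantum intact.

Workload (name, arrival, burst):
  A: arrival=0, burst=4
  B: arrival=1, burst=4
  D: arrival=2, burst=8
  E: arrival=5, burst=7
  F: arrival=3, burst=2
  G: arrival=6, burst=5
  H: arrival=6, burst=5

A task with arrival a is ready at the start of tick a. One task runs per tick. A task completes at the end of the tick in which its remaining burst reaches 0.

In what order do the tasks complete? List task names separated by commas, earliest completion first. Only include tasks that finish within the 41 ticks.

t=0: L0/L1/L2 = A/-/- → run A
t=1: L0/L1/L2 = AB/-/- → run A
t=2: L0/L1/L2 = ABD/-/- → run A
t=3: L0/L1/L2 = ABDF/-/- → run A
t=4: L0/L1/L2 = BDF/-/- → run B
t=5: L0/L1/L2 = BDFE/-/- → run B
t=6: L0/L1/L2 = BDFEGH/-/- → run B
t=7: L0/L1/L2 = BDFEGH/-/- → run B
t=8: L0/L1/L2 = DFEGH/-/- → run D
t=9: L0/L1/L2 = DFEGH/-/- → run D
t=10: L0/L1/L2 = DFEGH/-/- → run D
t=11: L0/L1/L2 = DFEGH/-/- → run D
t=12: L0/L1/L2 = FEGH/D/- → run F
t=13: L0/L1/L2 = FEGH/D/- → run F
t=14: L0/L1/L2 = EGH/D/- → run E
t=15: L0/L1/L2 = EGH/D/- → run E
t=16: L0/L1/L2 = EGH/D/- → run E
t=17: L0/L1/L2 = EGH/D/- → run E
t=18: L0/L1/L2 = GH/DE/- → run G
t=19: L0/L1/L2 = GH/DE/- → run G
t=20: L0/L1/L2 = GH/DE/- → run G
t=21: L0/L1/L2 = GH/DE/- → run G
t=22: L0/L1/L2 = H/DEG/- → run H
t=23: L0/L1/L2 = H/DEG/- → run H
t=24: L0/L1/L2 = H/DEG/- → run H
t=25: L0/L1/L2 = H/DEG/- → run H
t=26: L0/L1/L2 = -/DEGH/- → run D
t=27: L0/L1/L2 = -/DEGH/- → run D
t=28: L0/L1/L2 = -/DEGH/- → run D
t=29: L0/L1/L2 = -/DEGH/- → run D
t=30: L0/L1/L2 = -/EGH/- → run E
t=31: L0/L1/L2 = -/EGH/- → run E
t=32: L0/L1/L2 = -/EGH/- → run E
t=33: L0/L1/L2 = -/GH/- → run G
t=34: L0/L1/L2 = -/H/- → run H
t=35: (idle)
t=36: (idle)
t=37: (idle)
t=38: (idle)
t=39: (idle)
t=40: (idle)

completion order = A, B, F, D, E, G, H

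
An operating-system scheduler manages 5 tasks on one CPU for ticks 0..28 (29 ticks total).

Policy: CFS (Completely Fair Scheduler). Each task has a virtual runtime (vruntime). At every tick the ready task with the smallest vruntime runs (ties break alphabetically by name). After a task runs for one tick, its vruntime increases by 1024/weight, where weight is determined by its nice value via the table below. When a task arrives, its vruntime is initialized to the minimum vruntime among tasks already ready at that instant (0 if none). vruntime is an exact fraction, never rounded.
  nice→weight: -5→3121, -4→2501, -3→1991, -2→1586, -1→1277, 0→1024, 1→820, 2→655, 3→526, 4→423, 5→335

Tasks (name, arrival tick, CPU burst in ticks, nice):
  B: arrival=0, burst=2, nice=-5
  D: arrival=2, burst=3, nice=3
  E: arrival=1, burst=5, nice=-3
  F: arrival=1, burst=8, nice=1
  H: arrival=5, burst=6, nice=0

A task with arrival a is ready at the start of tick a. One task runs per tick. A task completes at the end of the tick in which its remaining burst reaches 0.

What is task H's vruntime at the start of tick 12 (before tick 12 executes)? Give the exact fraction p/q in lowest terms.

t=0: vr[B=0] → run B
t=1: vr[B=1024/3121 E=1024/3121 F=1024/3121] → run B
t=2: vr[D=1024/3121 E=1024/3121 F=1024/3121] → run D
t=3: vr[D=1867264/820823 E=1024/3121 F=1024/3121] → run E
t=4: vr[D=1867264/820823 E=5234688/6213911 F=1024/3121] → run F
t=5: vr[D=1867264/820823 E=5234688/6213911 F=1008896/639805 H=5234688/6213911] → run E
t=6: vr[D=1867264/820823 E=8430592/6213911 F=1008896/639805 H=5234688/6213911] → run H
t=7: vr[D=1867264/820823 E=8430592/6213911 F=1008896/639805 H=11448599/6213911] → run E
t=8: vr[D=1867264/820823 E=11626496/6213911 F=1008896/639805 H=11448599/6213911] → run F
t=9: vr[D=1867264/820823 E=11626496/6213911 F=1807872/639805 H=11448599/6213911] → run H
t=10: vr[D=1867264/820823 E=11626496/6213911 F=1807872/639805 H=17662510/6213911] → run E
t=11: vr[D=1867264/820823 E=14822400/6213911 F=1807872/639805 H=17662510/6213911] → run D
t=12: vr[D=3465216/820823 E=14822400/6213911 F=1807872/639805 H=17662510/6213911] → run E
t=13: vr[D=3465216/820823 F=1807872/639805 H=17662510/6213911] → run F
t=14: vr[D=3465216/820823 F=2606848/639805 H=17662510/6213911] → run H
t=15: vr[D=3465216/820823 F=2606848/639805 H=23876421/6213911] → run H
t=16: vr[D=3465216/820823 F=2606848/639805 H=30090332/6213911] → run F
t=17: vr[D=3465216/820823 F=3405824/639805 H=30090332/6213911] → run D
t=18: vr[F=3405824/639805 H=30090332/6213911] → run H
t=19: vr[F=3405824/639805 H=36304243/6213911] → run F
t=20: vr[F=840960/127961 H=36304243/6213911] → run H
t=21: vr[F=840960/127961] → run F
t=22: vr[F=5003776/639805] → run F
t=23: vr[F=5802752/639805] → run F
t=24: (idle)
t=25: (idle)
t=26: (idle)
t=27: (idle)
t=28: (idle)

vruntime(H, start of tick 12) = 17662510/6213911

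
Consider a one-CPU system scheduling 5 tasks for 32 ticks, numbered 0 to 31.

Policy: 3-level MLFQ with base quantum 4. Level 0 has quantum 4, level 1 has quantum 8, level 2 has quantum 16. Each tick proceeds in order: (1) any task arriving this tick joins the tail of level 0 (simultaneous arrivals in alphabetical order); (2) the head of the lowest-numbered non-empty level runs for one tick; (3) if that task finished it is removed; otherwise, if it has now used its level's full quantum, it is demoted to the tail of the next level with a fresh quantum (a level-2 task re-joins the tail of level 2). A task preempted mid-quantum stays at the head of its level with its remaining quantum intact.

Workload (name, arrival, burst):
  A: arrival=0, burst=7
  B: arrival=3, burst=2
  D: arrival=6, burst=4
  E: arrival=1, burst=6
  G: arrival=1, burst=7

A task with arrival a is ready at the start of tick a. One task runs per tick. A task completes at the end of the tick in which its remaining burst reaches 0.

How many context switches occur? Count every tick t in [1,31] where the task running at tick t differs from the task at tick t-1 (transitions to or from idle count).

t=0: L0/L1/L2 = A/-/- → run A
t=1: L0/L1/L2 = AEG/-/- → run A
t=2: L0/L1/L2 = AEG/-/- → run A
t=3: L0/L1/L2 = AEGB/-/- → run A
t=4: L0/L1/L2 = EGB/A/- → run E
t=5: L0/L1/L2 = EGB/A/- → run E
t=6: L0/L1/L2 = EGBD/A/- → run E
t=7: L0/L1/L2 = EGBD/A/- → run E
t=8: L0/L1/L2 = GBD/AE/- → run G
t=9: L0/L1/L2 = GBD/AE/- → run G
t=10: L0/L1/L2 = GBD/AE/- → run G
t=11: L0/L1/L2 = GBD/AE/- → run G
t=12: L0/L1/L2 = BD/AEG/- → run B
t=13: L0/L1/L2 = BD/AEG/- → run B
t=14: L0/L1/L2 = D/AEG/- → run D
t=15: L0/L1/L2 = D/AEG/- → run D
t=16: L0/L1/L2 = D/AEG/- → run D
t=17: L0/L1/L2 = D/AEG/- → run D
t=18: L0/L1/L2 = -/AEG/- → run A
t=19: L0/L1/L2 = -/AEG/- → run A
t=20: L0/L1/L2 = -/AEG/- → run A
t=21: L0/L1/L2 = -/EG/- → run E
t=22: L0/L1/L2 = -/EG/- → run E
t=23: L0/L1/L2 = -/G/- → run G
t=24: L0/L1/L2 = -/G/- → run G
t=25: L0/L1/L2 = -/G/- → run G
t=26: (idle)
t=27: (idle)
t=28: (idle)
t=29: (idle)
t=30: (idle)
t=31: (idle)

context switches = 8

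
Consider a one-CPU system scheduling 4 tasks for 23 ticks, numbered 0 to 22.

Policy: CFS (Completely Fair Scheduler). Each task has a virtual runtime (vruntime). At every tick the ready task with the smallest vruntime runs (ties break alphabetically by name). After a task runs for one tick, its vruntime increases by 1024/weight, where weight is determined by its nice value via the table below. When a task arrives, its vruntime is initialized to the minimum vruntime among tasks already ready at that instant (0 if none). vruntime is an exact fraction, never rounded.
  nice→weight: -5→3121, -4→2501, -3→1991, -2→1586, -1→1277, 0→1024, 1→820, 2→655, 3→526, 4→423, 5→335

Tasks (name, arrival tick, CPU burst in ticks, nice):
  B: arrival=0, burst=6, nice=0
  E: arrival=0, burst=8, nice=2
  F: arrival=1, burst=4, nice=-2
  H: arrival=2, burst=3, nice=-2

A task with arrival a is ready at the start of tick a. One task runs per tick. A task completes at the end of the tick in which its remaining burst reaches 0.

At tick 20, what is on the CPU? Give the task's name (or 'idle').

t=0: vr[B=0 E=0] → run B
t=1: vr[B=1 E=0 F=0] → run E
t=2: vr[B=1 E=1024/655 F=0 H=0] → run F
t=3: vr[B=1 E=1024/655 F=512/793 H=0] → run H
t=4: vr[B=1 E=1024/655 F=512/793 H=512/793] → run F
t=5: vr[B=1 E=1024/655 F=1024/793 H=512/793] → run H
t=6: vr[B=1 E=1024/655 F=1024/793 H=1024/793] → run B
t=7: vr[B=2 E=1024/655 F=1024/793 H=1024/793] → run F
t=8: vr[B=2 E=1024/655 F=1536/793 H=1024/793] → run H
t=9: vr[B=2 E=1024/655 F=1536/793] → run E
t=10: vr[B=2 E=2048/655 F=1536/793] → run F
t=11: vr[B=2 E=2048/655] → run B
t=12: vr[B=3 E=2048/655] → run B
t=13: vr[B=4 E=2048/655] → run E
t=14: vr[B=4 E=3072/655] → run B
t=15: vr[B=5 E=3072/655] → run E
t=16: vr[B=5 E=4096/655] → run B
t=17: vr[E=4096/655] → run E
t=18: vr[E=1024/131] → run E
t=19: vr[E=6144/655] → run E
t=20: vr[E=7168/655] → run E
t=21: (idle)
t=22: (idle)

running at tick 20 = E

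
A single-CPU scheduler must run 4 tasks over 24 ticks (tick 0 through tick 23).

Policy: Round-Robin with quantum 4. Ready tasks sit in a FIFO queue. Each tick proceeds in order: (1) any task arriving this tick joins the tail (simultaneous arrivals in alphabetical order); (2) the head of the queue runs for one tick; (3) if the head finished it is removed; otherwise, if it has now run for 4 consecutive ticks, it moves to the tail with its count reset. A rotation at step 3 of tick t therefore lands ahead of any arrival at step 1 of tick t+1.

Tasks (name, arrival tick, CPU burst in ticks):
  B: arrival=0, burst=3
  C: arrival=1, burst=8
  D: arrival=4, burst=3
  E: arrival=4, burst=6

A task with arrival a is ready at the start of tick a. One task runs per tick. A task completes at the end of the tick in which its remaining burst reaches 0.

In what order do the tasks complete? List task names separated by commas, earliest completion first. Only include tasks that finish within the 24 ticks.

completion order = B, D, C, E

t=0: queue=[B] q_used=0 → run B
t=1: queue=[B,C] q_used=1 → run B
t=2: queue=[B,C] q_used=2 → run B
t=3: queue=[C] q_used=0 → run C
t=4: queue=[C,D,E] q_used=1 → run C
t=5: queue=[C,D,E] q_used=2 → run C
t=6: queue=[C,D,E] q_used=3 → run C
t=7: queue=[D,E,C] q_used=0 → run D
t=8: queue=[D,E,C] q_used=1 → run D
t=9: queue=[D,E,C] q_used=2 → run D
t=10: queue=[E,C] q_used=0 → run E
t=11: queue=[E,C] q_used=1 → run E
t=12: queue=[E,C] q_used=2 → run E
t=13: queue=[E,C] q_used=3 → run E
t=14: queue=[C,E] q_used=0 → run C
t=15: queue=[C,E] q_used=1 → run C
t=16: queue=[C,E] q_used=2 → run C
t=17: queue=[C,E] q_used=3 → run C
t=18: queue=[E] q_used=0 → run E
t=19: queue=[E] q_used=1 → run E
t=20: (idle)
t=21: (idle)
t=22: (idle)
t=23: (idle)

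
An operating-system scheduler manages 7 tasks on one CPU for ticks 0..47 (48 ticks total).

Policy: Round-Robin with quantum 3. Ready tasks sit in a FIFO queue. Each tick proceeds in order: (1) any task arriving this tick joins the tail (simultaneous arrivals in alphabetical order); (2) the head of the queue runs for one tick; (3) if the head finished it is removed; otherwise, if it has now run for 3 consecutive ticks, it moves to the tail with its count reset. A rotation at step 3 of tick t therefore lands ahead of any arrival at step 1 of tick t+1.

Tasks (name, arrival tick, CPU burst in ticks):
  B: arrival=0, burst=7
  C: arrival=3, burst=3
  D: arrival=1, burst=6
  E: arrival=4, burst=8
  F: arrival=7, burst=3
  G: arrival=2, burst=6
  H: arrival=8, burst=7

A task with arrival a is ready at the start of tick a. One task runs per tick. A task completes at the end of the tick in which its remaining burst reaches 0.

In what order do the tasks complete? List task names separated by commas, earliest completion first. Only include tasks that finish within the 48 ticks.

t=0: queue=[B] q_used=0 → run B
t=1: queue=[B,D] q_used=1 → run B
t=2: queue=[B,D,G] q_used=2 → run B
t=3: queue=[D,G,B,C] q_used=0 → run D
t=4: queue=[D,G,B,C,E] q_used=1 → run D
t=5: queue=[D,G,B,C,E] q_used=2 → run D
t=6: queue=[G,B,C,E,D] q_used=0 → run G
t=7: queue=[G,B,C,E,D,F] q_used=1 → run G
t=8: queue=[G,B,C,E,D,F,H] q_used=2 → run G
t=9: queue=[B,C,E,D,F,H,G] q_used=0 → run B
t=10: queue=[B,C,E,D,F,H,G] q_used=1 → run B
t=11: queue=[B,C,E,D,F,H,G] q_used=2 → run B
t=12: queue=[C,E,D,F,H,G,B] q_used=0 → run C
t=13: queue=[C,E,D,F,H,G,B] q_used=1 → run C
t=14: queue=[C,E,D,F,H,G,B] q_used=2 → run C
t=15: queue=[E,D,F,H,G,B] q_used=0 → run E
t=16: queue=[E,D,F,H,G,B] q_used=1 → run E
t=17: queue=[E,D,F,H,G,B] q_used=2 → run E
t=18: queue=[D,F,H,G,B,E] q_used=0 → run D
t=19: queue=[D,F,H,G,B,E] q_used=1 → run D
t=20: queue=[D,F,H,G,B,E] q_used=2 → run D
t=21: queue=[F,H,G,B,E] q_used=0 → run F
t=22: queue=[F,H,G,B,E] q_used=1 → run F
t=23: queue=[F,H,G,B,E] q_used=2 → run F
t=24: queue=[H,G,B,E] q_used=0 → run H
t=25: queue=[H,G,B,E] q_used=1 → run H
t=26: queue=[H,G,B,E] q_used=2 → run H
t=27: queue=[G,B,E,H] q_used=0 → run G
t=28: queue=[G,B,E,H] q_used=1 → run G
t=29: queue=[G,B,E,H] q_used=2 → run G
t=30: queue=[B,E,H] q_used=0 → run B
t=31: queue=[E,H] q_used=0 → run E
t=32: queue=[E,H] q_used=1 → run E
t=33: queue=[E,H] q_used=2 → run E
t=34: queue=[H,E] q_used=0 → run H
t=35: queue=[H,E] q_used=1 → run H
t=36: queue=[H,E] q_used=2 → run H
t=37: queue=[E,H] q_used=0 → run E
t=38: queue=[E,H] q_used=1 → run E
t=39: queue=[H] q_used=0 → run H
t=40: (idle)
t=41: (idle)
t=42: (idle)
t=43: (idle)
t=44: (idle)
t=45: (idle)
t=46: (idle)
t=47: (idle)

completion order = C, D, F, G, B, E, H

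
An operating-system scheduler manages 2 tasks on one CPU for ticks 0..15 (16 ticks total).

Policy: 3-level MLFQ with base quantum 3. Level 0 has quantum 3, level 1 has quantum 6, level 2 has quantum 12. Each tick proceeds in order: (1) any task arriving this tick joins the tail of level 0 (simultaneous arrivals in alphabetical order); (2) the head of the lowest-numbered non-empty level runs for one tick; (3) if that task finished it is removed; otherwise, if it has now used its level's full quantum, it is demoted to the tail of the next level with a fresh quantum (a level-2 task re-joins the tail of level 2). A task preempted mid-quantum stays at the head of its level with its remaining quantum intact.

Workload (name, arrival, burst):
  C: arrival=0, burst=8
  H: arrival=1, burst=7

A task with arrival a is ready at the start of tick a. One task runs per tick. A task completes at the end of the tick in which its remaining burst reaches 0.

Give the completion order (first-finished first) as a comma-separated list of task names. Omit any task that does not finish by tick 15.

completion order = C, H

t=0: L0/L1/L2 = C/-/- → run C
t=1: L0/L1/L2 = CH/-/- → run C
t=2: L0/L1/L2 = CH/-/- → run C
t=3: L0/L1/L2 = H/C/- → run H
t=4: L0/L1/L2 = H/C/- → run H
t=5: L0/L1/L2 = H/C/- → run H
t=6: L0/L1/L2 = -/CH/- → run C
t=7: L0/L1/L2 = -/CH/- → run C
t=8: L0/L1/L2 = -/CH/- → run C
t=9: L0/L1/L2 = -/CH/- → run C
t=10: L0/L1/L2 = -/CH/- → run C
t=11: L0/L1/L2 = -/H/- → run H
t=12: L0/L1/L2 = -/H/- → run H
t=13: L0/L1/L2 = -/H/- → run H
t=14: L0/L1/L2 = -/H/- → run H
t=15: (idle)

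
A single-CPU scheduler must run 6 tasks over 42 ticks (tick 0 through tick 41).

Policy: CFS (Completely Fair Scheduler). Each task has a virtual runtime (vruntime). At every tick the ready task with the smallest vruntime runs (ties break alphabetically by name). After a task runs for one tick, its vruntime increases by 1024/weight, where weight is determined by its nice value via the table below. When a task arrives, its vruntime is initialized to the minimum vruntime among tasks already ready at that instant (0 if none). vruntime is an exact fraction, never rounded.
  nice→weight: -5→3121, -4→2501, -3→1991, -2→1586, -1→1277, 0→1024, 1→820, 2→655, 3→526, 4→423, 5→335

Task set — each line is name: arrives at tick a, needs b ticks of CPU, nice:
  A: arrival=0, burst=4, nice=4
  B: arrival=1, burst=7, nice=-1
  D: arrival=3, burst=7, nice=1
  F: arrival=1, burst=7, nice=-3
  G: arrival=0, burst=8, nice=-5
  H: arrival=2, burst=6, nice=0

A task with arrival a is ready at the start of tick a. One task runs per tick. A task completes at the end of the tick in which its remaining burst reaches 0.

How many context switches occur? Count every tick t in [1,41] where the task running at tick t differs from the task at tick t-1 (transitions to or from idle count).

context switches = 37

t=0: vr[A=0 G=0] → run A
t=1: vr[A=1024/423 B=0 F=0 G=0] → run B
t=2: vr[A=1024/423 B=1024/1277 F=0 G=0 H=0] → run F
t=3: vr[A=1024/423 B=1024/1277 D=0 F=1024/1991 G=0 H=0] → run D
t=4: vr[A=1024/423 B=1024/1277 D=256/205 F=1024/1991 G=0 H=0] → run G
t=5: vr[A=1024/423 B=1024/1277 D=256/205 F=1024/1991 G=1024/3121 H=0] → run H
t=6: vr[A=1024/423 B=1024/1277 D=256/205 F=1024/1991 G=1024/3121 H=1] → run G
t=7: vr[A=1024/423 B=1024/1277 D=256/205 F=1024/1991 G=2048/3121 H=1] → run F
t=8: vr[A=1024/423 B=1024/1277 D=256/205 F=2048/1991 G=2048/3121 H=1] → run G
t=9: vr[A=1024/423 B=1024/1277 D=256/205 F=2048/1991 G=3072/3121 H=1] → run B
t=10: vr[A=1024/423 B=2048/1277 D=256/205 F=2048/1991 G=3072/3121 H=1] → run G
t=11: vr[A=1024/423 B=2048/1277 D=256/205 F=2048/1991 G=4096/3121 H=1] → run H
t=12: vr[A=1024/423 B=2048/1277 D=256/205 F=2048/1991 G=4096/3121 H=2] → run F
t=13: vr[A=1024/423 B=2048/1277 D=256/205 F=3072/1991 G=4096/3121 H=2] → run D
t=14: vr[A=1024/423 B=2048/1277 D=512/205 F=3072/1991 G=4096/3121 H=2] → run G
t=15: vr[A=1024/423 B=2048/1277 D=512/205 F=3072/1991 G=5120/3121 H=2] → run F
t=16: vr[A=1024/423 B=2048/1277 D=512/205 F=4096/1991 G=5120/3121 H=2] → run B
t=17: vr[A=1024/423 B=3072/1277 D=512/205 F=4096/1991 G=5120/3121 H=2] → run G
t=18: vr[A=1024/423 B=3072/1277 D=512/205 F=4096/1991 G=6144/3121 H=2] → run G
t=19: vr[A=1024/423 B=3072/1277 D=512/205 F=4096/1991 G=7168/3121 H=2] → run H
t=20: vr[A=1024/423 B=3072/1277 D=512/205 F=4096/1991 G=7168/3121 H=3] → run F
t=21: vr[A=1024/423 B=3072/1277 D=512/205 F=5120/1991 G=7168/3121 H=3] → run G
t=22: vr[A=1024/423 B=3072/1277 D=512/205 F=5120/1991 H=3] → run B
t=23: vr[A=1024/423 B=4096/1277 D=512/205 F=5120/1991 H=3] → run A
t=24: vr[A=2048/423 B=4096/1277 D=512/205 F=5120/1991 H=3] → run D
t=25: vr[A=2048/423 B=4096/1277 D=768/205 F=5120/1991 H=3] → run F
t=26: vr[A=2048/423 B=4096/1277 D=768/205 F=6144/1991 H=3] → run H
t=27: vr[A=2048/423 B=4096/1277 D=768/205 F=6144/1991 H=4] → run F
t=28: vr[A=2048/423 B=4096/1277 D=768/205 H=4] → run B
t=29: vr[A=2048/423 B=5120/1277 D=768/205 H=4] → run D
t=30: vr[A=2048/423 B=5120/1277 D=1024/205 H=4] → run H
t=31: vr[A=2048/423 B=5120/1277 D=1024/205 H=5] → run B
t=32: vr[A=2048/423 B=6144/1277 D=1024/205 H=5] → run B
t=33: vr[A=2048/423 D=1024/205 H=5] → run A
t=34: vr[A=1024/141 D=1024/205 H=5] → run D
t=35: vr[A=1024/141 D=256/41 H=5] → run H
t=36: vr[A=1024/141 D=256/41] → run D
t=37: vr[A=1024/141 D=1536/205] → run A
t=38: vr[D=1536/205] → run D
t=39: (idle)
t=40: (idle)
t=41: (idle)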